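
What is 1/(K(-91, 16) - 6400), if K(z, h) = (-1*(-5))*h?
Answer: -1/6320 ≈ -0.00015823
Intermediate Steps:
K(z, h) = 5*h
1/(K(-91, 16) - 6400) = 1/(5*16 - 6400) = 1/(80 - 6400) = 1/(-6320) = -1/6320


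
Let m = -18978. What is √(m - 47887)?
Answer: I*√66865 ≈ 258.58*I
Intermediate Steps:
√(m - 47887) = √(-18978 - 47887) = √(-66865) = I*√66865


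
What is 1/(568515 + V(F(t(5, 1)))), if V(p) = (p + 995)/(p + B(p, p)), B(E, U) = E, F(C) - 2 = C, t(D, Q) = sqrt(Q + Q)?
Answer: 4552104/2590205363327 + 1990*sqrt(2)/2590205363327 ≈ 1.7585e-6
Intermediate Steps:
t(D, Q) = sqrt(2)*sqrt(Q) (t(D, Q) = sqrt(2*Q) = sqrt(2)*sqrt(Q))
F(C) = 2 + C
V(p) = (995 + p)/(2*p) (V(p) = (p + 995)/(p + p) = (995 + p)/((2*p)) = (995 + p)*(1/(2*p)) = (995 + p)/(2*p))
1/(568515 + V(F(t(5, 1)))) = 1/(568515 + (995 + (2 + sqrt(2)*sqrt(1)))/(2*(2 + sqrt(2)*sqrt(1)))) = 1/(568515 + (995 + (2 + sqrt(2)*1))/(2*(2 + sqrt(2)*1))) = 1/(568515 + (995 + (2 + sqrt(2)))/(2*(2 + sqrt(2)))) = 1/(568515 + (997 + sqrt(2))/(2*(2 + sqrt(2))))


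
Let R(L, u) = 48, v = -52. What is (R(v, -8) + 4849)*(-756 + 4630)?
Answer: 18970978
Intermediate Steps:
(R(v, -8) + 4849)*(-756 + 4630) = (48 + 4849)*(-756 + 4630) = 4897*3874 = 18970978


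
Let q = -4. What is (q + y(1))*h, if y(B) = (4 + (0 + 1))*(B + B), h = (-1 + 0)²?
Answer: 6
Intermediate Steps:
h = 1 (h = (-1)² = 1)
y(B) = 10*B (y(B) = (4 + 1)*(2*B) = 5*(2*B) = 10*B)
(q + y(1))*h = (-4 + 10*1)*1 = (-4 + 10)*1 = 6*1 = 6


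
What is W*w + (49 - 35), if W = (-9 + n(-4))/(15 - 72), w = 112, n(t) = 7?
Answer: 1022/57 ≈ 17.930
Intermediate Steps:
W = 2/57 (W = (-9 + 7)/(15 - 72) = -2/(-57) = -2*(-1/57) = 2/57 ≈ 0.035088)
W*w + (49 - 35) = (2/57)*112 + (49 - 35) = 224/57 + 14 = 1022/57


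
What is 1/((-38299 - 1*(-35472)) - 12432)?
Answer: -1/15259 ≈ -6.5535e-5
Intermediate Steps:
1/((-38299 - 1*(-35472)) - 12432) = 1/((-38299 + 35472) - 12432) = 1/(-2827 - 12432) = 1/(-15259) = -1/15259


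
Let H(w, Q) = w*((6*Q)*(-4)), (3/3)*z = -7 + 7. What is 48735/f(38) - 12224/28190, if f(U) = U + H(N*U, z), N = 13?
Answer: 36141451/28190 ≈ 1282.1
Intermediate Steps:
z = 0 (z = -7 + 7 = 0)
H(w, Q) = -24*Q*w (H(w, Q) = w*(-24*Q) = -24*Q*w)
f(U) = U (f(U) = U - 24*0*13*U = U + 0 = U)
48735/f(38) - 12224/28190 = 48735/38 - 12224/28190 = 48735*(1/38) - 12224*1/28190 = 2565/2 - 6112/14095 = 36141451/28190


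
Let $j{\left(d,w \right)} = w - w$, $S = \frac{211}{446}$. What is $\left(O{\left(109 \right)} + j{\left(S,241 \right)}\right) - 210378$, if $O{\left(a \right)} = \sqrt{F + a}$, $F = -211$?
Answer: $-210378 + i \sqrt{102} \approx -2.1038 \cdot 10^{5} + 10.1 i$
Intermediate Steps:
$S = \frac{211}{446}$ ($S = 211 \cdot \frac{1}{446} = \frac{211}{446} \approx 0.47309$)
$j{\left(d,w \right)} = 0$
$O{\left(a \right)} = \sqrt{-211 + a}$
$\left(O{\left(109 \right)} + j{\left(S,241 \right)}\right) - 210378 = \left(\sqrt{-211 + 109} + 0\right) - 210378 = \left(\sqrt{-102} + 0\right) - 210378 = \left(i \sqrt{102} + 0\right) - 210378 = i \sqrt{102} - 210378 = -210378 + i \sqrt{102}$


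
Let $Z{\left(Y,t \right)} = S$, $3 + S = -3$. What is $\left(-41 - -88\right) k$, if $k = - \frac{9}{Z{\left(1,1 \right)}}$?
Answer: $\frac{141}{2} \approx 70.5$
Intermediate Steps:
$S = -6$ ($S = -3 - 3 = -6$)
$Z{\left(Y,t \right)} = -6$
$k = \frac{3}{2}$ ($k = - \frac{9}{-6} = \left(-9\right) \left(- \frac{1}{6}\right) = \frac{3}{2} \approx 1.5$)
$\left(-41 - -88\right) k = \left(-41 - -88\right) \frac{3}{2} = \left(-41 + 88\right) \frac{3}{2} = 47 \cdot \frac{3}{2} = \frac{141}{2}$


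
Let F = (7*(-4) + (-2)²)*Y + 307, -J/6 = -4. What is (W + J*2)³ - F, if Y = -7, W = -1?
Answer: 103348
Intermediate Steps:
J = 24 (J = -6*(-4) = 24)
F = 475 (F = (7*(-4) + (-2)²)*(-7) + 307 = (-28 + 4)*(-7) + 307 = -24*(-7) + 307 = 168 + 307 = 475)
(W + J*2)³ - F = (-1 + 24*2)³ - 1*475 = (-1 + 48)³ - 475 = 47³ - 475 = 103823 - 475 = 103348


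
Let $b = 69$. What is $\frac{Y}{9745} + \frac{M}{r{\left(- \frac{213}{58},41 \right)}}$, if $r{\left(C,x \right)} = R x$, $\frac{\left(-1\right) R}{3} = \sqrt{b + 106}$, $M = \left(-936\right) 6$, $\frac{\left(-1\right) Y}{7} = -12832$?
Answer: $\frac{89824}{9745} + \frac{1872 \sqrt{7}}{1435} \approx 12.669$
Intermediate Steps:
$Y = 89824$ ($Y = \left(-7\right) \left(-12832\right) = 89824$)
$M = -5616$
$R = - 15 \sqrt{7}$ ($R = - 3 \sqrt{69 + 106} = - 3 \sqrt{175} = - 3 \cdot 5 \sqrt{7} = - 15 \sqrt{7} \approx -39.686$)
$r{\left(C,x \right)} = - 15 x \sqrt{7}$ ($r{\left(C,x \right)} = - 15 \sqrt{7} x = - 15 x \sqrt{7}$)
$\frac{Y}{9745} + \frac{M}{r{\left(- \frac{213}{58},41 \right)}} = \frac{89824}{9745} - \frac{5616}{\left(-15\right) 41 \sqrt{7}} = 89824 \cdot \frac{1}{9745} - \frac{5616}{\left(-615\right) \sqrt{7}} = \frac{89824}{9745} - 5616 \left(- \frac{\sqrt{7}}{4305}\right) = \frac{89824}{9745} + \frac{1872 \sqrt{7}}{1435}$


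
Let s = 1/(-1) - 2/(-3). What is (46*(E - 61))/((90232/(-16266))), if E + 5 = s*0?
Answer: 6172947/11279 ≈ 547.30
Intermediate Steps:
s = -⅓ (s = 1*(-1) - 2*(-⅓) = -1 + ⅔ = -⅓ ≈ -0.33333)
E = -5 (E = -5 - ⅓*0 = -5 + 0 = -5)
(46*(E - 61))/((90232/(-16266))) = (46*(-5 - 61))/((90232/(-16266))) = (46*(-66))/((90232*(-1/16266))) = -3036/(-45116/8133) = -3036*(-8133/45116) = 6172947/11279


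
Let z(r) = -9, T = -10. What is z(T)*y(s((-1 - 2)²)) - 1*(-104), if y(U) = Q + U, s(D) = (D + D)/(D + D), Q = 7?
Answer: 32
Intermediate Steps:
s(D) = 1 (s(D) = (2*D)/((2*D)) = (2*D)*(1/(2*D)) = 1)
y(U) = 7 + U
z(T)*y(s((-1 - 2)²)) - 1*(-104) = -9*(7 + 1) - 1*(-104) = -9*8 + 104 = -72 + 104 = 32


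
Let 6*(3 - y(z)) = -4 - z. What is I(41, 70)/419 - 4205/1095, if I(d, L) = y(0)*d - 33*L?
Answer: -825346/91761 ≈ -8.9945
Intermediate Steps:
y(z) = 11/3 + z/6 (y(z) = 3 - (-4 - z)/6 = 3 + (⅔ + z/6) = 11/3 + z/6)
I(d, L) = -33*L + 11*d/3 (I(d, L) = (11/3 + (⅙)*0)*d - 33*L = (11/3 + 0)*d - 33*L = 11*d/3 - 33*L = -33*L + 11*d/3)
I(41, 70)/419 - 4205/1095 = (-33*70 + (11/3)*41)/419 - 4205/1095 = (-2310 + 451/3)*(1/419) - 4205*1/1095 = -6479/3*1/419 - 841/219 = -6479/1257 - 841/219 = -825346/91761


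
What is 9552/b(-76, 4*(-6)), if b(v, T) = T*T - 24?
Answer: 398/23 ≈ 17.304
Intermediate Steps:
b(v, T) = -24 + T² (b(v, T) = T² - 24 = -24 + T²)
9552/b(-76, 4*(-6)) = 9552/(-24 + (4*(-6))²) = 9552/(-24 + (-24)²) = 9552/(-24 + 576) = 9552/552 = 9552*(1/552) = 398/23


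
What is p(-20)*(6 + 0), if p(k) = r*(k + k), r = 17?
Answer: -4080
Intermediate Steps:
p(k) = 34*k (p(k) = 17*(k + k) = 17*(2*k) = 34*k)
p(-20)*(6 + 0) = (34*(-20))*(6 + 0) = -680*6 = -4080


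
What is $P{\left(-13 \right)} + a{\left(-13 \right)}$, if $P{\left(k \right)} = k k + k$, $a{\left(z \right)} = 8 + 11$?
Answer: $175$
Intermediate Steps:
$a{\left(z \right)} = 19$
$P{\left(k \right)} = k + k^{2}$ ($P{\left(k \right)} = k^{2} + k = k + k^{2}$)
$P{\left(-13 \right)} + a{\left(-13 \right)} = - 13 \left(1 - 13\right) + 19 = \left(-13\right) \left(-12\right) + 19 = 156 + 19 = 175$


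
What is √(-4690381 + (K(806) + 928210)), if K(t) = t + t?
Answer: 11*I*√31079 ≈ 1939.2*I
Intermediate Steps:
K(t) = 2*t
√(-4690381 + (K(806) + 928210)) = √(-4690381 + (2*806 + 928210)) = √(-4690381 + (1612 + 928210)) = √(-4690381 + 929822) = √(-3760559) = 11*I*√31079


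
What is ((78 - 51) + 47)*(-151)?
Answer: -11174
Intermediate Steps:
((78 - 51) + 47)*(-151) = (27 + 47)*(-151) = 74*(-151) = -11174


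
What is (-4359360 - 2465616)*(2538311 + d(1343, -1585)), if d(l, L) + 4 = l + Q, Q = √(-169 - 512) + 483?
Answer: -17336346761808 - 6824976*I*√681 ≈ -1.7336e+13 - 1.781e+8*I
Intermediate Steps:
Q = 483 + I*√681 (Q = √(-681) + 483 = I*√681 + 483 = 483 + I*√681 ≈ 483.0 + 26.096*I)
d(l, L) = 479 + l + I*√681 (d(l, L) = -4 + (l + (483 + I*√681)) = -4 + (483 + l + I*√681) = 479 + l + I*√681)
(-4359360 - 2465616)*(2538311 + d(1343, -1585)) = (-4359360 - 2465616)*(2538311 + (479 + 1343 + I*√681)) = -6824976*(2538311 + (1822 + I*√681)) = -6824976*(2540133 + I*√681) = -17336346761808 - 6824976*I*√681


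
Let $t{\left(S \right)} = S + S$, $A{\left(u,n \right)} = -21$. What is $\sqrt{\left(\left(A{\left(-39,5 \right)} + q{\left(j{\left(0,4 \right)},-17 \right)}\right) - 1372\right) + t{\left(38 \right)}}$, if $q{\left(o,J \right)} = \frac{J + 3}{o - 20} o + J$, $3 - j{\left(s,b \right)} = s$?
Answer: $\frac{2 i \sqrt{96203}}{17} \approx 36.49 i$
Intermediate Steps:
$j{\left(s,b \right)} = 3 - s$
$t{\left(S \right)} = 2 S$
$q{\left(o,J \right)} = J + \frac{o \left(3 + J\right)}{-20 + o}$ ($q{\left(o,J \right)} = \frac{3 + J}{-20 + o} o + J = \frac{o \left(3 + J\right)}{-20 + o} + J = J + \frac{o \left(3 + J\right)}{-20 + o}$)
$\sqrt{\left(\left(A{\left(-39,5 \right)} + q{\left(j{\left(0,4 \right)},-17 \right)}\right) - 1372\right) + t{\left(38 \right)}} = \sqrt{\left(\left(-21 + \frac{\left(-20\right) \left(-17\right) + 3 \left(3 - 0\right) + 2 \left(-17\right) \left(3 - 0\right)}{-20 + \left(3 - 0\right)}\right) - 1372\right) + 2 \cdot 38} = \sqrt{\left(\left(-21 + \frac{340 + 3 \left(3 + 0\right) + 2 \left(-17\right) \left(3 + 0\right)}{-20 + \left(3 + 0\right)}\right) - 1372\right) + 76} = \sqrt{\left(\left(-21 + \frac{340 + 3 \cdot 3 + 2 \left(-17\right) 3}{-20 + 3}\right) - 1372\right) + 76} = \sqrt{\left(\left(-21 + \frac{340 + 9 - 102}{-17}\right) - 1372\right) + 76} = \sqrt{\left(\left(-21 - \frac{247}{17}\right) - 1372\right) + 76} = \sqrt{\left(- \frac{604}{17} - 1372\right) + 76} = \sqrt{- \frac{23928}{17} + 76} = \sqrt{- \frac{22636}{17}} = \frac{2 i \sqrt{96203}}{17}$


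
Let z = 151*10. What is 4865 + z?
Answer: 6375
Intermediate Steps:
z = 1510
4865 + z = 4865 + 1510 = 6375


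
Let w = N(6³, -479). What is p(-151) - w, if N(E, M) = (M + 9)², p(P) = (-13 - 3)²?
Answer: -220644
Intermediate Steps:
p(P) = 256 (p(P) = (-16)² = 256)
N(E, M) = (9 + M)²
w = 220900 (w = (9 - 479)² = (-470)² = 220900)
p(-151) - w = 256 - 1*220900 = 256 - 220900 = -220644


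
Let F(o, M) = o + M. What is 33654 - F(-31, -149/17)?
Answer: 572794/17 ≈ 33694.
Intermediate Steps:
F(o, M) = M + o
33654 - F(-31, -149/17) = 33654 - (-149/17 - 31) = 33654 - 1*(-676/17) = 33654 + 676/17 = 572794/17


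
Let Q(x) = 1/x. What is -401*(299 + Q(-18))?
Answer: -2157781/18 ≈ -1.1988e+5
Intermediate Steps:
-401*(299 + Q(-18)) = -401*(299 + 1/(-18)) = -401*(299 - 1/18) = -401*5381/18 = -2157781/18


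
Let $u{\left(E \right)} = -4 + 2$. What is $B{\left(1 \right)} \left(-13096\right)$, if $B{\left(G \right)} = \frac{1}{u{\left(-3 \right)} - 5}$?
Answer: $\frac{13096}{7} \approx 1870.9$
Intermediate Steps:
$u{\left(E \right)} = -2$
$B{\left(G \right)} = - \frac{1}{7}$ ($B{\left(G \right)} = \frac{1}{-2 - 5} = \frac{1}{-7} = - \frac{1}{7}$)
$B{\left(1 \right)} \left(-13096\right) = \left(- \frac{1}{7}\right) \left(-13096\right) = \frac{13096}{7}$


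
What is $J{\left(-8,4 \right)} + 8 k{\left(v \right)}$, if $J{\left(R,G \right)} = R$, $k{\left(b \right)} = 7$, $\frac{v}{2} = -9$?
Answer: $48$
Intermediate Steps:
$v = -18$ ($v = 2 \left(-9\right) = -18$)
$J{\left(-8,4 \right)} + 8 k{\left(v \right)} = -8 + 8 \cdot 7 = -8 + 56 = 48$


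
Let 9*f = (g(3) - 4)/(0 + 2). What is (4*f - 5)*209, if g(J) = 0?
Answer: -11077/9 ≈ -1230.8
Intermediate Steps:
f = -2/9 (f = ((0 - 4)/(0 + 2))/9 = (-4/2)/9 = (-4*1/2)/9 = (1/9)*(-2) = -2/9 ≈ -0.22222)
(4*f - 5)*209 = (4*(-2/9) - 5)*209 = (-8/9 - 5)*209 = -53/9*209 = -11077/9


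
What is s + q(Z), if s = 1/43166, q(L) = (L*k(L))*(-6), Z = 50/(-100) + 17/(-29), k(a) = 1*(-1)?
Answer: -8158345/1251814 ≈ -6.5172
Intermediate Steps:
k(a) = -1
Z = -63/58 (Z = 50*(-1/100) + 17*(-1/29) = -1/2 - 17/29 = -63/58 ≈ -1.0862)
q(L) = 6*L (q(L) = (L*(-1))*(-6) = -L*(-6) = 6*L)
s = 1/43166 ≈ 2.3166e-5
s + q(Z) = 1/43166 + 6*(-63/58) = 1/43166 - 189/29 = -8158345/1251814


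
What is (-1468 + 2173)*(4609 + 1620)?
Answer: 4391445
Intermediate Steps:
(-1468 + 2173)*(4609 + 1620) = 705*6229 = 4391445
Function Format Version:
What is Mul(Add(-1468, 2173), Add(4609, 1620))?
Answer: 4391445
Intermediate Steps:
Mul(Add(-1468, 2173), Add(4609, 1620)) = Mul(705, 6229) = 4391445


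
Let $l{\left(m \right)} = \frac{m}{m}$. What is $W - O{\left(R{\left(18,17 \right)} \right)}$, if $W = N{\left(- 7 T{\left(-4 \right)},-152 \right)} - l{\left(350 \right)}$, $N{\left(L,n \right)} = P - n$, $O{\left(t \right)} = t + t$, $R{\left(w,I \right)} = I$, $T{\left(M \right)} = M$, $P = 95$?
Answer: $212$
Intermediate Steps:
$l{\left(m \right)} = 1$
$O{\left(t \right)} = 2 t$
$N{\left(L,n \right)} = 95 - n$
$W = 246$ ($W = \left(95 - -152\right) - 1 = \left(95 + 152\right) - 1 = 247 - 1 = 246$)
$W - O{\left(R{\left(18,17 \right)} \right)} = 246 - 2 \cdot 17 = 246 - 34 = 212$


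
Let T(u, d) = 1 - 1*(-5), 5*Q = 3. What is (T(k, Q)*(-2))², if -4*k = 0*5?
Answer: 144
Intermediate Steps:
Q = ⅗ (Q = (⅕)*3 = ⅗ ≈ 0.60000)
k = 0 (k = -0*5 = -¼*0 = 0)
T(u, d) = 6 (T(u, d) = 1 + 5 = 6)
(T(k, Q)*(-2))² = (6*(-2))² = (-12)² = 144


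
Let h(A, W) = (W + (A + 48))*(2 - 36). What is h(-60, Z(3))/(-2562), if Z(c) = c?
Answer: -51/427 ≈ -0.11944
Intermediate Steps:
h(A, W) = -1632 - 34*A - 34*W (h(A, W) = (W + (48 + A))*(-34) = (48 + A + W)*(-34) = -1632 - 34*A - 34*W)
h(-60, Z(3))/(-2562) = (-1632 - 34*(-60) - 34*3)/(-2562) = (-1632 + 2040 - 102)*(-1/2562) = 306*(-1/2562) = -51/427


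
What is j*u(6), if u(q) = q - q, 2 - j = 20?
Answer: 0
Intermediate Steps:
j = -18 (j = 2 - 1*20 = 2 - 20 = -18)
u(q) = 0
j*u(6) = -18*0 = 0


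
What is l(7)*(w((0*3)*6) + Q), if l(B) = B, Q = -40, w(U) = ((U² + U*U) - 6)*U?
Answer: -280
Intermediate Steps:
w(U) = U*(-6 + 2*U²) (w(U) = ((U² + U²) - 6)*U = (2*U² - 6)*U = (-6 + 2*U²)*U = U*(-6 + 2*U²))
l(7)*(w((0*3)*6) + Q) = 7*(2*((0*3)*6)*(-3 + ((0*3)*6)²) - 40) = 7*(2*(0*6)*(-3 + (0*6)²) - 40) = 7*(2*0*(-3 + 0²) - 40) = 7*(2*0*(-3 + 0) - 40) = 7*(2*0*(-3) - 40) = 7*(0 - 40) = 7*(-40) = -280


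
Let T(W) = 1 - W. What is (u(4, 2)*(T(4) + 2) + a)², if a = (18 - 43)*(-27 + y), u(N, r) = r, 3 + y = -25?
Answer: 1885129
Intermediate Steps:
y = -28 (y = -3 - 25 = -28)
a = 1375 (a = (18 - 43)*(-27 - 28) = -25*(-55) = 1375)
(u(4, 2)*(T(4) + 2) + a)² = (2*((1 - 1*4) + 2) + 1375)² = (2*((1 - 4) + 2) + 1375)² = (2*(-3 + 2) + 1375)² = (2*(-1) + 1375)² = (-2 + 1375)² = 1373² = 1885129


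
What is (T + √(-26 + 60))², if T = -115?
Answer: (115 - √34)² ≈ 11918.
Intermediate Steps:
(T + √(-26 + 60))² = (-115 + √(-26 + 60))² = (-115 + √34)²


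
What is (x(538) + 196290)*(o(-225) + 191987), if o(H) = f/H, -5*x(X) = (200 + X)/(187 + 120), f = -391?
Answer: 1446176343668888/38375 ≈ 3.7685e+10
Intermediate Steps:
x(X) = -40/307 - X/1535 (x(X) = -(200 + X)/(5*(187 + 120)) = -(200 + X)/(5*307) = -(200/307 + X/307)/5 = -40/307 - X/1535)
o(H) = -391/H
(x(538) + 196290)*(o(-225) + 191987) = ((-40/307 - 1/1535*538) + 196290)*(-391/(-225) + 191987) = ((-40/307 - 538/1535) + 196290)*(-391*(-1/225) + 191987) = (-738/1535 + 196290)*(391/225 + 191987) = (301304412/1535)*(43197466/225) = 1446176343668888/38375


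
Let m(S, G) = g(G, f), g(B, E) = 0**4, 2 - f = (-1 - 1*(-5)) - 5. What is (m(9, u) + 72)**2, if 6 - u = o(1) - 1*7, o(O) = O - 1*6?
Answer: 5184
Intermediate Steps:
f = 3 (f = 2 - ((-1 - 1*(-5)) - 5) = 2 - ((-1 + 5) - 5) = 2 - (4 - 5) = 2 - 1*(-1) = 2 + 1 = 3)
o(O) = -6 + O (o(O) = O - 6 = -6 + O)
u = 18 (u = 6 - ((-6 + 1) - 1*7) = 6 - (-5 - 7) = 6 - 1*(-12) = 6 + 12 = 18)
g(B, E) = 0
m(S, G) = 0
(m(9, u) + 72)**2 = (0 + 72)**2 = 72**2 = 5184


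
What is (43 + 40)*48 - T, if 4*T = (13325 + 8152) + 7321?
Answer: -6431/2 ≈ -3215.5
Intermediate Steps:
T = 14399/2 (T = ((13325 + 8152) + 7321)/4 = (21477 + 7321)/4 = (¼)*28798 = 14399/2 ≈ 7199.5)
(43 + 40)*48 - T = (43 + 40)*48 - 1*14399/2 = 83*48 - 14399/2 = 3984 - 14399/2 = -6431/2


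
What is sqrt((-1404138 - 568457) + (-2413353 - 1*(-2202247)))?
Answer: I*sqrt(2183701) ≈ 1477.7*I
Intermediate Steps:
sqrt((-1404138 - 568457) + (-2413353 - 1*(-2202247))) = sqrt(-1972595 + (-2413353 + 2202247)) = sqrt(-1972595 - 211106) = sqrt(-2183701) = I*sqrt(2183701)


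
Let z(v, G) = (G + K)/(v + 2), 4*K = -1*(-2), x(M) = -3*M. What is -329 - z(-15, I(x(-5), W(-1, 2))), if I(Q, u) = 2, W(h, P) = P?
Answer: -8549/26 ≈ -328.81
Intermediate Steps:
K = ½ (K = (-1*(-2))/4 = (¼)*2 = ½ ≈ 0.50000)
z(v, G) = (½ + G)/(2 + v) (z(v, G) = (G + ½)/(v + 2) = (½ + G)/(2 + v))
-329 - z(-15, I(x(-5), W(-1, 2))) = -329 - (½ + 2)/(2 - 15) = -329 - 5/((-13)*2) = -329 - (-1)*5/(13*2) = -329 - 1*(-5/26) = -329 + 5/26 = -8549/26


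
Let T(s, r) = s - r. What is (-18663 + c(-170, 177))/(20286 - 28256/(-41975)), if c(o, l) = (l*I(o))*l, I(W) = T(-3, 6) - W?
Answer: 105468609675/425766553 ≈ 247.71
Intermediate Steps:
I(W) = -9 - W (I(W) = (-3 - 1*6) - W = (-3 - 6) - W = -9 - W)
c(o, l) = l²*(-9 - o) (c(o, l) = (l*(-9 - o))*l = l²*(-9 - o))
(-18663 + c(-170, 177))/(20286 - 28256/(-41975)) = (-18663 + 177²*(-9 - 1*(-170)))/(20286 - 28256/(-41975)) = (-18663 + 31329*(-9 + 170))/(20286 - 28256*(-1/41975)) = (-18663 + 31329*161)/(20286 + 28256/41975) = (-18663 + 5043969)/(851533106/41975) = 5025306*(41975/851533106) = 105468609675/425766553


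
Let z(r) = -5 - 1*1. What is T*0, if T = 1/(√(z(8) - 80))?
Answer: 0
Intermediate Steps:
z(r) = -6 (z(r) = -5 - 1 = -6)
T = -I*√86/86 (T = 1/(√(-6 - 80)) = 1/(√(-86)) = 1/(I*√86) = -I*√86/86 ≈ -0.10783*I)
T*0 = -I*√86/86*0 = 0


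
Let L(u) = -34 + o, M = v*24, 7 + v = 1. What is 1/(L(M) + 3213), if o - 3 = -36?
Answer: 1/3146 ≈ 0.00031786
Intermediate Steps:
o = -33 (o = 3 - 36 = -33)
v = -6 (v = -7 + 1 = -6)
M = -144 (M = -6*24 = -144)
L(u) = -67 (L(u) = -34 - 33 = -67)
1/(L(M) + 3213) = 1/(-67 + 3213) = 1/3146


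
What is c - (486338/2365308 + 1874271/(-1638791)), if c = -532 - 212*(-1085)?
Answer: 5776334123048231/25170425082 ≈ 2.2949e+5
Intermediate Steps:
c = 229488 (c = -532 + 230020 = 229488)
c - (486338/2365308 + 1874271/(-1638791)) = 229488 - (486338/2365308 + 1874271/(-1638791)) = 229488 - (486338*(1/2365308) + 1874271*(-1/1638791)) = 229488 - (243169/1182654 - 267753/234113) = 229488 - 1*(-23611830215/25170425082) = 229488 + 23611830215/25170425082 = 5776334123048231/25170425082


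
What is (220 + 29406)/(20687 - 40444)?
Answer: -29626/19757 ≈ -1.4995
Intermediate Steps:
(220 + 29406)/(20687 - 40444) = 29626/(-19757) = 29626*(-1/19757) = -29626/19757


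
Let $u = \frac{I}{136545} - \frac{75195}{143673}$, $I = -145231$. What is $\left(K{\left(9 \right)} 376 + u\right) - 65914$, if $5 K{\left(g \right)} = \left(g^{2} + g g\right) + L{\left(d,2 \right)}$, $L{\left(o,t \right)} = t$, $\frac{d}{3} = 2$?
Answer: $- \frac{70078532970052}{1307855319} \approx -53583.0$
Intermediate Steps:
$d = 6$ ($d = 3 \cdot 2 = 6$)
$u = - \frac{10377758246}{6539276595}$ ($u = - \frac{145231}{136545} - \frac{75195}{143673} = \left(-145231\right) \frac{1}{136545} - \frac{25065}{47891} = - \frac{145231}{136545} - \frac{25065}{47891} = - \frac{10377758246}{6539276595} \approx -1.587$)
$K{\left(g \right)} = \frac{2}{5} + \frac{2 g^{2}}{5}$ ($K{\left(g \right)} = \frac{\left(g^{2} + g g\right) + 2}{5} = \frac{\left(g^{2} + g^{2}\right) + 2}{5} = \frac{2 g^{2} + 2}{5} = \frac{2 + 2 g^{2}}{5} = \frac{2}{5} + \frac{2 g^{2}}{5}$)
$\left(K{\left(9 \right)} 376 + u\right) - 65914 = \left(\left(\frac{2}{5} + \frac{2 \cdot 9^{2}}{5}\right) 376 - \frac{10377758246}{6539276595}\right) - 65914 = \left(\left(\frac{2}{5} + \frac{2}{5} \cdot 81\right) 376 - \frac{10377758246}{6539276595}\right) - 65914 = \left(\left(\frac{2}{5} + \frac{162}{5}\right) 376 - \frac{10377758246}{6539276595}\right) - 65914 = \left(\frac{164}{5} \cdot 376 - \frac{10377758246}{6539276595}\right) - 65914 = \left(\frac{61664}{5} - \frac{10377758246}{6539276595}\right) - 65914 = \frac{16127442526514}{1307855319} - 65914 = - \frac{70078532970052}{1307855319}$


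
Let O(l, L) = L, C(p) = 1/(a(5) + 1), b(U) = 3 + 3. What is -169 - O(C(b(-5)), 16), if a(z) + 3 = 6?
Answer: -185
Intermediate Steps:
b(U) = 6
a(z) = 3 (a(z) = -3 + 6 = 3)
C(p) = 1/4 (C(p) = 1/(3 + 1) = 1/4)
-169 - O(C(b(-5)), 16) = -169 - 1*16 = -169 - 16 = -185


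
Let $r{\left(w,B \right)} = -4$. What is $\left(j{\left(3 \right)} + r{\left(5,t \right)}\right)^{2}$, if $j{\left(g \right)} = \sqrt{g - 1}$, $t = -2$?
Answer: $\left(4 - \sqrt{2}\right)^{2} \approx 6.6863$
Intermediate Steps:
$j{\left(g \right)} = \sqrt{-1 + g}$
$\left(j{\left(3 \right)} + r{\left(5,t \right)}\right)^{2} = \left(\sqrt{-1 + 3} - 4\right)^{2} = \left(\sqrt{2} - 4\right)^{2} = \left(-4 + \sqrt{2}\right)^{2}$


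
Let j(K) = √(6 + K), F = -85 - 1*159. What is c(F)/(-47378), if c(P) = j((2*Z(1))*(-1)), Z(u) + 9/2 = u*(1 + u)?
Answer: -√11/47378 ≈ -7.0003e-5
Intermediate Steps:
F = -244 (F = -85 - 159 = -244)
Z(u) = -9/2 + u*(1 + u)
c(P) = √11 (c(P) = √(6 + (2*(-9/2 + 1 + 1²))*(-1)) = √(6 + (2*(-9/2 + 1 + 1))*(-1)) = √(6 + (2*(-5/2))*(-1)) = √(6 - 5*(-1)) = √(6 + 5) = √11)
c(F)/(-47378) = √11/(-47378) = √11*(-1/47378) = -√11/47378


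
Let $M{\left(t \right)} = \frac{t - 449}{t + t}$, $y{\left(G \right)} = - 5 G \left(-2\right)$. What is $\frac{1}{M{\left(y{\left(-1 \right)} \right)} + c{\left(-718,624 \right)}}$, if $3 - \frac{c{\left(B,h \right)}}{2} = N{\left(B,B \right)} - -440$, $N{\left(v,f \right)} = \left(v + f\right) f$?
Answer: $- \frac{20}{41258941} \approx -4.8474 \cdot 10^{-7}$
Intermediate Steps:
$N{\left(v,f \right)} = f \left(f + v\right)$ ($N{\left(v,f \right)} = \left(f + v\right) f = f \left(f + v\right)$)
$y{\left(G \right)} = 10 G$
$c{\left(B,h \right)} = -874 - 4 B^{2}$ ($c{\left(B,h \right)} = 6 - 2 \left(B \left(B + B\right) - -440\right) = 6 - 2 \left(B 2 B + 440\right) = 6 - 2 \left(2 B^{2} + 440\right) = 6 - 2 \left(440 + 2 B^{2}\right) = 6 - \left(880 + 4 B^{2}\right) = -874 - 4 B^{2}$)
$M{\left(t \right)} = \frac{-449 + t}{2 t}$
$\frac{1}{M{\left(y{\left(-1 \right)} \right)} + c{\left(-718,624 \right)}} = \frac{1}{\frac{-449 + 10 \left(-1\right)}{2 \cdot 10 \left(-1\right)} - \left(874 + 4 \left(-718\right)^{2}\right)} = \frac{1}{\frac{-449 - 10}{2 \left(-10\right)} - 2062970} = \frac{1}{\frac{1}{2} \left(- \frac{1}{10}\right) \left(-459\right) - 2062970} = \frac{1}{\frac{459}{20} - 2062970} = \frac{1}{- \frac{41258941}{20}} = - \frac{20}{41258941}$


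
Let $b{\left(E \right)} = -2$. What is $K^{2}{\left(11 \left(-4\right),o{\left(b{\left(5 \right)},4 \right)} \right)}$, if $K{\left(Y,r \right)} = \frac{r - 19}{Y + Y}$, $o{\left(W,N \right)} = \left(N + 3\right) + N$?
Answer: $\frac{1}{121} \approx 0.0082645$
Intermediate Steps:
$o{\left(W,N \right)} = 3 + 2 N$ ($o{\left(W,N \right)} = \left(3 + N\right) + N = 3 + 2 N$)
$K{\left(Y,r \right)} = \frac{-19 + r}{2 Y}$
$K^{2}{\left(11 \left(-4\right),o{\left(b{\left(5 \right)},4 \right)} \right)} = \left(\frac{-19 + \left(3 + 2 \cdot 4\right)}{2 \cdot 11 \left(-4\right)}\right)^{2} = \left(\frac{-19 + \left(3 + 8\right)}{2 \left(-44\right)}\right)^{2} = \left(\frac{1}{2} \left(- \frac{1}{44}\right) \left(-19 + 11\right)\right)^{2} = \left(\frac{1}{2} \left(- \frac{1}{44}\right) \left(-8\right)\right)^{2} = \left(\frac{1}{11}\right)^{2} = \frac{1}{121}$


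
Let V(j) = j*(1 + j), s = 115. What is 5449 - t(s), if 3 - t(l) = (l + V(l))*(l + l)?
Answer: 3100096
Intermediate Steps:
t(l) = 3 - 2*l*(l + l*(1 + l)) (t(l) = 3 - (l + l*(1 + l))*(l + l) = 3 - (l + l*(1 + l))*2*l = 3 - 2*l*(l + l*(1 + l)))
5449 - t(s) = 5449 - (3 - 4*115**2 - 2*115**3) = 5449 - (3 - 4*13225 - 2*1520875) = 5449 - (3 - 52900 - 3041750) = 5449 - 1*(-3094647) = 5449 + 3094647 = 3100096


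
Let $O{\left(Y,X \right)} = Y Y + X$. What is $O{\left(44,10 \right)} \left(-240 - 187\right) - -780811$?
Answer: $-50131$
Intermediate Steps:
$O{\left(Y,X \right)} = X + Y^{2}$ ($O{\left(Y,X \right)} = Y^{2} + X = X + Y^{2}$)
$O{\left(44,10 \right)} \left(-240 - 187\right) - -780811 = \left(10 + 44^{2}\right) \left(-240 - 187\right) - -780811 = \left(10 + 1936\right) \left(-240 - 187\right) + 780811 = 1946 \left(-427\right) + 780811 = -830942 + 780811 = -50131$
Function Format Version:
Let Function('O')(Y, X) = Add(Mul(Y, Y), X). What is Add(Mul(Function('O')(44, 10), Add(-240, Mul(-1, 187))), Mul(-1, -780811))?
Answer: -50131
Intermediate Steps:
Function('O')(Y, X) = Add(X, Pow(Y, 2)) (Function('O')(Y, X) = Add(Pow(Y, 2), X) = Add(X, Pow(Y, 2)))
Add(Mul(Function('O')(44, 10), Add(-240, Mul(-1, 187))), Mul(-1, -780811)) = Add(Mul(Add(10, Pow(44, 2)), Add(-240, Mul(-1, 187))), Mul(-1, -780811)) = Add(Mul(Add(10, 1936), Add(-240, -187)), 780811) = Add(Mul(1946, -427), 780811) = Add(-830942, 780811) = -50131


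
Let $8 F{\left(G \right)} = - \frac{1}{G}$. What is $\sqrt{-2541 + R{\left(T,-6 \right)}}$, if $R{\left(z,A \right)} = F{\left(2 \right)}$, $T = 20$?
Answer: $\frac{i \sqrt{40657}}{4} \approx 50.409 i$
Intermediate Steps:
$F{\left(G \right)} = - \frac{1}{8 G}$ ($F{\left(G \right)} = \frac{\left(-1\right) \frac{1}{G}}{8} = - \frac{1}{8 G}$)
$R{\left(z,A \right)} = - \frac{1}{16}$ ($R{\left(z,A \right)} = - \frac{1}{8 \cdot 2} = \left(- \frac{1}{8}\right) \frac{1}{2} = - \frac{1}{16}$)
$\sqrt{-2541 + R{\left(T,-6 \right)}} = \sqrt{-2541 - \frac{1}{16}} = \sqrt{- \frac{40657}{16}} = \frac{i \sqrt{40657}}{4}$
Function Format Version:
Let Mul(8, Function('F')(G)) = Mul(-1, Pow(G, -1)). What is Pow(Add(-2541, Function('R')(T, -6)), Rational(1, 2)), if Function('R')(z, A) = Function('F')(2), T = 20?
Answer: Mul(Rational(1, 4), I, Pow(40657, Rational(1, 2))) ≈ Mul(50.409, I)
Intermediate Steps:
Function('F')(G) = Mul(Rational(-1, 8), Pow(G, -1)) (Function('F')(G) = Mul(Rational(1, 8), Mul(-1, Pow(G, -1))) = Mul(Rational(-1, 8), Pow(G, -1)))
Function('R')(z, A) = Rational(-1, 16) (Function('R')(z, A) = Mul(Rational(-1, 8), Pow(2, -1)) = Mul(Rational(-1, 8), Rational(1, 2)) = Rational(-1, 16))
Pow(Add(-2541, Function('R')(T, -6)), Rational(1, 2)) = Pow(Add(-2541, Rational(-1, 16)), Rational(1, 2)) = Pow(Rational(-40657, 16), Rational(1, 2)) = Mul(Rational(1, 4), I, Pow(40657, Rational(1, 2)))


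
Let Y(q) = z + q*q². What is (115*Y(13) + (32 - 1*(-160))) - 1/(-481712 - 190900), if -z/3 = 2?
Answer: 169603824085/672612 ≈ 2.5216e+5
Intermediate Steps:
z = -6 (z = -3*2 = -6)
Y(q) = -6 + q³ (Y(q) = -6 + q*q² = -6 + q³)
(115*Y(13) + (32 - 1*(-160))) - 1/(-481712 - 190900) = (115*(-6 + 13³) + (32 - 1*(-160))) - 1/(-481712 - 190900) = (115*(-6 + 2197) + (32 + 160)) - 1/(-672612) = (115*2191 + 192) - 1*(-1/672612) = (251965 + 192) + 1/672612 = 252157 + 1/672612 = 169603824085/672612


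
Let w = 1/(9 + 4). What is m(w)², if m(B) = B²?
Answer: 1/28561 ≈ 3.5013e-5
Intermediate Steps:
w = 1/13 ≈ 0.076923
m(w)² = ((1/13)²)² = (1/169)² = 1/28561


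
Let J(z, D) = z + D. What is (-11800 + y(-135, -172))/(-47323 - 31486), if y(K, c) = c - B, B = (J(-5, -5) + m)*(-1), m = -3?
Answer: 11985/78809 ≈ 0.15208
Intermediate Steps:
J(z, D) = D + z
B = 13 (B = ((-5 - 5) - 3)*(-1) = (-10 - 3)*(-1) = -13*(-1) = 13)
y(K, c) = -13 + c (y(K, c) = c - 1*13 = c - 13 = -13 + c)
(-11800 + y(-135, -172))/(-47323 - 31486) = (-11800 + (-13 - 172))/(-47323 - 31486) = (-11800 - 185)/(-78809) = -11985*(-1/78809) = 11985/78809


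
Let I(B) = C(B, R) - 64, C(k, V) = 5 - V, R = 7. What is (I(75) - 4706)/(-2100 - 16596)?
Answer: 1193/4674 ≈ 0.25524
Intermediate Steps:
I(B) = -66 (I(B) = (5 - 1*7) - 64 = (5 - 7) - 64 = -2 - 64 = -66)
(I(75) - 4706)/(-2100 - 16596) = (-66 - 4706)/(-2100 - 16596) = -4772/(-18696) = -4772*(-1/18696) = 1193/4674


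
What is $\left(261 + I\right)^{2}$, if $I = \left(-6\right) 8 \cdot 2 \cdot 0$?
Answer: $68121$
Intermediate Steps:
$I = 0$ ($I = \left(-48\right) 0 = 0$)
$\left(261 + I\right)^{2} = \left(261 + 0\right)^{2} = 261^{2} = 68121$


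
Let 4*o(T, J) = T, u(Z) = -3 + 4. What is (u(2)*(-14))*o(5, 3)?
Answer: -35/2 ≈ -17.500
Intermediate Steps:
u(Z) = 1
o(T, J) = T/4
(u(2)*(-14))*o(5, 3) = (1*(-14))*((¼)*5) = -14*5/4 = -35/2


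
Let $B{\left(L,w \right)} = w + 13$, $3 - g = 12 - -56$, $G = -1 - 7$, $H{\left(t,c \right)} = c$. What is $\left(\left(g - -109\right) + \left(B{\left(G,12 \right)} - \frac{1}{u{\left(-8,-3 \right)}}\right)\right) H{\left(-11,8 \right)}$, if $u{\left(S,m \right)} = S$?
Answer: $553$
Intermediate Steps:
$G = -8$
$g = -65$ ($g = 3 - \left(12 - -56\right) = 3 - \left(12 + 56\right) = 3 - 68 = -65$)
$B{\left(L,w \right)} = 13 + w$
$\left(\left(g - -109\right) + \left(B{\left(G,12 \right)} - \frac{1}{u{\left(-8,-3 \right)}}\right)\right) H{\left(-11,8 \right)} = \left(\left(-65 - -109\right) + \left(\left(13 + 12\right) - \frac{1}{-8}\right)\right) 8 = \left(\left(-65 + 109\right) + \left(25 - - \frac{1}{8}\right)\right) 8 = \left(44 + \left(25 + \frac{1}{8}\right)\right) 8 = \left(44 + \frac{201}{8}\right) 8 = \frac{553}{8} \cdot 8 = 553$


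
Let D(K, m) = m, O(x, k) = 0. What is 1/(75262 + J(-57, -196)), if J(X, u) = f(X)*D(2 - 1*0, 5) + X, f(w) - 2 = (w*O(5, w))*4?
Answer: 1/75215 ≈ 1.3295e-5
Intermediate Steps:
f(w) = 2 (f(w) = 2 + (w*0)*4 = 2 + 0*4 = 2 + 0 = 2)
J(X, u) = 10 + X (J(X, u) = 2*5 + X = 10 + X)
1/(75262 + J(-57, -196)) = 1/(75262 + (10 - 57)) = 1/(75262 - 47) = 1/75215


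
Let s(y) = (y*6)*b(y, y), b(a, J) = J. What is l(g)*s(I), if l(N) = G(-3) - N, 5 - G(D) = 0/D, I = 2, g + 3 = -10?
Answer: 432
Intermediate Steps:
g = -13 (g = -3 - 10 = -13)
G(D) = 5 (G(D) = 5 - 0/D = 5 - 1*0 = 5 + 0 = 5)
s(y) = 6*y**2 (s(y) = (y*6)*y = (6*y)*y = 6*y**2)
l(N) = 5 - N
l(g)*s(I) = (5 - 1*(-13))*(6*2**2) = (5 + 13)*(6*4) = 18*24 = 432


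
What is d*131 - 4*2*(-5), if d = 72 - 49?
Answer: 3053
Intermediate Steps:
d = 23
d*131 - 4*2*(-5) = 23*131 - 4*2*(-5) = 3013 - (-40) = 3013 - 4*(-10) = 3013 + 40 = 3053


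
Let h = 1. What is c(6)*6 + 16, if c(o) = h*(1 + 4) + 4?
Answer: 70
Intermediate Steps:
c(o) = 9 (c(o) = 1*(1 + 4) + 4 = 1*5 + 4 = 5 + 4 = 9)
c(6)*6 + 16 = 9*6 + 16 = 54 + 16 = 70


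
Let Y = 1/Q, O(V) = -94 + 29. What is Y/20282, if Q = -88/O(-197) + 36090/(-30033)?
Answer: 216905/669427692 ≈ 0.00032402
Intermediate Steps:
O(V) = -65
Q = 33006/216905 (Q = -88/(-65) + 36090/(-30033) = -88*(-1/65) + 36090*(-1/30033) = 88/65 - 4010/3337 = 33006/216905 ≈ 0.15217)
Y = 216905/33006 (Y = 1/(33006/216905) = 216905/33006 ≈ 6.5717)
Y/20282 = (216905/33006)/20282 = (216905/33006)*(1/20282) = 216905/669427692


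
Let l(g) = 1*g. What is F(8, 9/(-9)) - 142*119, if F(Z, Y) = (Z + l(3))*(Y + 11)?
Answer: -16788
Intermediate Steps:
l(g) = g
F(Z, Y) = (3 + Z)*(11 + Y) (F(Z, Y) = (Z + 3)*(Y + 11) = (3 + Z)*(11 + Y))
F(8, 9/(-9)) - 142*119 = (33 + 3*(9/(-9)) + 11*8 + (9/(-9))*8) - 142*119 = (33 + 3*(9*(-⅑)) + 88 + (9*(-⅑))*8) - 16898 = (33 + 3*(-1) + 88 - 1*8) - 16898 = (33 - 3 + 88 - 8) - 16898 = 110 - 16898 = -16788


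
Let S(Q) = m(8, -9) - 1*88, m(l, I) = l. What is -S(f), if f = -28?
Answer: 80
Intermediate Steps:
S(Q) = -80 (S(Q) = 8 - 1*88 = 8 - 88 = -80)
-S(f) = -1*(-80) = 80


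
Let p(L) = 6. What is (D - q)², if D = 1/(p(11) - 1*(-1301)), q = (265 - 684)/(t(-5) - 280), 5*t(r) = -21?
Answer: 7489767721536/3449366419009 ≈ 2.1713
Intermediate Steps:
t(r) = -21/5 (t(r) = (⅕)*(-21) = -21/5)
q = 2095/1421 (q = (265 - 684)/(-21/5 - 280) = -419/(-1421/5) = -419*(-5/1421) = 2095/1421 ≈ 1.4743)
D = 1/1307 (D = 1/(6 - 1*(-1301)) = 1/(6 + 1301) = 1/1307 ≈ 0.00076511)
(D - q)² = (1/1307 - 1*2095/1421)² = (1/1307 - 2095/1421)² = (-2736744/1857247)² = 7489767721536/3449366419009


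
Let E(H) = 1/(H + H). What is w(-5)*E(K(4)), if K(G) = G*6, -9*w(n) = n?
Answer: 5/432 ≈ 0.011574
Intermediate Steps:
w(n) = -n/9
K(G) = 6*G
E(H) = 1/(2*H)
w(-5)*E(K(4)) = (-⅑*(-5))*(1/(2*((6*4)))) = 5*((½)/24)/9 = 5*((½)*(1/24))/9 = (5/9)*(1/48) = 5/432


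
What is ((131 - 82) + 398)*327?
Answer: 146169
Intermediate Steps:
((131 - 82) + 398)*327 = (49 + 398)*327 = 447*327 = 146169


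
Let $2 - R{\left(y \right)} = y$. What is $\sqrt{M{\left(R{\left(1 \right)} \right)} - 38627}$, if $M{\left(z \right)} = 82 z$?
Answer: $i \sqrt{38545} \approx 196.33 i$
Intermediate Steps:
$R{\left(y \right)} = 2 - y$
$\sqrt{M{\left(R{\left(1 \right)} \right)} - 38627} = \sqrt{82 \left(2 - 1\right) - 38627} = \sqrt{82 \cdot 1 - 38627} = \sqrt{82 - 38627} = \sqrt{-38545} = i \sqrt{38545}$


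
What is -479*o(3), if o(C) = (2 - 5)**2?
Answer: -4311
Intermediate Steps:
o(C) = 9 (o(C) = (-3)**2 = 9)
-479*o(3) = -479*9 = -4311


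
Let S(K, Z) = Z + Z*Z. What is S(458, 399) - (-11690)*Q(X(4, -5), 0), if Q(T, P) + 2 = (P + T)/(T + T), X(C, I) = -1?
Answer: 142065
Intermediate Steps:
Q(T, P) = -2 + (P + T)/(2*T) (Q(T, P) = -2 + (P + T)/(T + T) = -2 + (P + T)/((2*T)) = -2 + (P + T)*(1/(2*T)) = -2 + (P + T)/(2*T))
S(K, Z) = Z + Z²
S(458, 399) - (-11690)*Q(X(4, -5), 0) = 399*(1 + 399) - (-11690)*(½)*(0 - 3*(-1))/(-1) = 399*400 - (-11690)*(½)*(-1)*(0 + 3) = 159600 - (-11690)*(½)*(-1)*3 = 159600 - (-11690)*(-3)/2 = 159600 - 1*17535 = 159600 - 17535 = 142065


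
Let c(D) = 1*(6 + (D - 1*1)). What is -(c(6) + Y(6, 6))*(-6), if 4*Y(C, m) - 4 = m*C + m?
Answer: 135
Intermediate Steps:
Y(C, m) = 1 + m/4 + C*m/4 (Y(C, m) = 1 + (m*C + m)/4 = 1 + (C*m + m)/4 = 1 + (m + C*m)/4 = 1 + (m/4 + C*m/4) = 1 + m/4 + C*m/4)
c(D) = 5 + D (c(D) = 1*(6 + (D - 1)) = 1*(6 + (-1 + D)) = 1*(5 + D) = 5 + D)
-(c(6) + Y(6, 6))*(-6) = -((5 + 6) + (1 + (¼)*6 + (¼)*6*6))*(-6) = -(11 + (1 + 3/2 + 9))*(-6) = -(11 + 23/2)*(-6) = -45*(-6)/2 = -1*(-135) = 135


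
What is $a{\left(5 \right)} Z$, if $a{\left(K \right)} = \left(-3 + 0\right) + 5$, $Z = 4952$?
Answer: $9904$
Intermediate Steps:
$a{\left(K \right)} = 2$ ($a{\left(K \right)} = -3 + 5 = 2$)
$a{\left(5 \right)} Z = 2 \cdot 4952 = 9904$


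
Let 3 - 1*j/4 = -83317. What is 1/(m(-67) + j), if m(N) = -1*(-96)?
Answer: 1/333376 ≈ 2.9996e-6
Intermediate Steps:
j = 333280 (j = 12 - 4*(-83317) = 12 + 333268 = 333280)
m(N) = 96
1/(m(-67) + j) = 1/(96 + 333280) = 1/333376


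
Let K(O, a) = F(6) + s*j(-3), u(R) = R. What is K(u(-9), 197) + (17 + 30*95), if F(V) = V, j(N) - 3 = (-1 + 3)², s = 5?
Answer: 2908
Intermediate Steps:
j(N) = 7 (j(N) = 3 + (-1 + 3)² = 3 + 2² = 3 + 4 = 7)
K(O, a) = 41 (K(O, a) = 6 + 5*7 = 6 + 35 = 41)
K(u(-9), 197) + (17 + 30*95) = 41 + (17 + 30*95) = 41 + (17 + 2850) = 41 + 2867 = 2908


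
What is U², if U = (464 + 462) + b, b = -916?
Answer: 100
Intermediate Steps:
U = 10 (U = (464 + 462) - 916 = 926 - 916 = 10)
U² = 10² = 100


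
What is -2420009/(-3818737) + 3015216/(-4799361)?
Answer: 33393304019/6109165809019 ≈ 0.0054661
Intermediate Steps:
-2420009/(-3818737) + 3015216/(-4799361) = -2420009*(-1/3818737) + 3015216*(-1/4799361) = 2420009/3818737 - 1005072/1599787 = 33393304019/6109165809019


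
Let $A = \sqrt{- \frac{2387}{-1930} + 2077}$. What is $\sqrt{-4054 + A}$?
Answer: $\frac{\sqrt{-15100744600 + 1930 \sqrt{7741224210}}}{1930} \approx 63.312 i$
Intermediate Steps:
$A = \frac{\sqrt{7741224210}}{1930}$ ($A = \sqrt{\left(-2387\right) \left(- \frac{1}{1930}\right) + 2077} = \sqrt{\frac{2387}{1930} + 2077} = \sqrt{\frac{4010997}{1930}} = \frac{\sqrt{7741224210}}{1930} \approx 45.588$)
$\sqrt{-4054 + A} = \sqrt{-4054 + \frac{\sqrt{7741224210}}{1930}}$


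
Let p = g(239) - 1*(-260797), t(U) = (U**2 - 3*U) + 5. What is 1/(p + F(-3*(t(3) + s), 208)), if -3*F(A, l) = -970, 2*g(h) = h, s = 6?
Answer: 6/1567439 ≈ 3.8279e-6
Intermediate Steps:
g(h) = h/2
t(U) = 5 + U**2 - 3*U
p = 521833/2 (p = (1/2)*239 - 1*(-260797) = 239/2 + 260797 = 521833/2 ≈ 2.6092e+5)
F(A, l) = 970/3 (F(A, l) = -1/3*(-970) = 970/3)
1/(p + F(-3*(t(3) + s), 208)) = 1/(521833/2 + 970/3) = 1/(1567439/6) = 6/1567439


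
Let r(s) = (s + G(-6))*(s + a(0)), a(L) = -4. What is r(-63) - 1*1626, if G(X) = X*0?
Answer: 2595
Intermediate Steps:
G(X) = 0
r(s) = s*(-4 + s) (r(s) = (s + 0)*(s - 4) = s*(-4 + s))
r(-63) - 1*1626 = -63*(-4 - 63) - 1*1626 = -63*(-67) - 1626 = 4221 - 1626 = 2595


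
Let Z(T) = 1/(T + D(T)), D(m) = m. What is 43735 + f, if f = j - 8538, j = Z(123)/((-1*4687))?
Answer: 40582211393/1153002 ≈ 35197.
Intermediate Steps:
Z(T) = 1/(2*T) (Z(T) = 1/(T + T) = 1/(2*T))
j = -1/1153002 (j = ((1/2)/123)/((-1*4687)) = ((1/2)*(1/123))/(-4687) = (1/246)*(-1/4687) = -1/1153002 ≈ -8.6730e-7)
f = -9844331077/1153002 (f = -1/1153002 - 8538 = -9844331077/1153002 ≈ -8538.0)
43735 + f = 43735 - 9844331077/1153002 = 40582211393/1153002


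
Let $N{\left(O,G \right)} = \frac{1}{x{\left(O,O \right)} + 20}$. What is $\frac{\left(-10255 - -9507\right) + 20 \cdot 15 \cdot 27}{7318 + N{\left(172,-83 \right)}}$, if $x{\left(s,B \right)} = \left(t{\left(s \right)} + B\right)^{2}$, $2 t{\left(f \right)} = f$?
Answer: $\frac{489525568}{487261713} \approx 1.0046$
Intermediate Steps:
$t{\left(f \right)} = \frac{f}{2}$
$x{\left(s,B \right)} = \left(B + \frac{s}{2}\right)^{2}$ ($x{\left(s,B \right)} = \left(\frac{s}{2} + B\right)^{2} = \left(B + \frac{s}{2}\right)^{2}$)
$N{\left(O,G \right)} = \frac{1}{20 + \frac{9 O^{2}}{4}}$ ($N{\left(O,G \right)} = \frac{1}{\frac{\left(O + 2 O\right)^{2}}{4} + 20} = \frac{1}{\frac{\left(3 O\right)^{2}}{4} + 20} = \frac{1}{\frac{9 O^{2}}{4} + 20} = \frac{1}{20 + \frac{9 O^{2}}{4}}$)
$\frac{\left(-10255 - -9507\right) + 20 \cdot 15 \cdot 27}{7318 + N{\left(172,-83 \right)}} = \frac{\left(-10255 - -9507\right) + 20 \cdot 15 \cdot 27}{7318 + \frac{4}{80 + 9 \cdot 172^{2}}} = \frac{\left(-10255 + 9507\right) + 300 \cdot 27}{7318 + \frac{4}{80 + 9 \cdot 29584}} = \frac{-748 + 8100}{7318 + \frac{4}{80 + 266256}} = \frac{7352}{7318 + \frac{4}{266336}} = \frac{7352}{7318 + 4 \cdot \frac{1}{266336}} = \frac{7352}{7318 + \frac{1}{66584}} = \frac{7352}{\frac{487261713}{66584}} = 7352 \cdot \frac{66584}{487261713} = \frac{489525568}{487261713}$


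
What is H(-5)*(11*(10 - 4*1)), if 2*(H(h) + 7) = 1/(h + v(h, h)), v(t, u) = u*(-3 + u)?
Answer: -16137/35 ≈ -461.06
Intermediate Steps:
H(h) = -7 + 1/(2*(h + h*(-3 + h)))
H(-5)*(11*(10 - 4*1)) = ((½)*(1 - 14*(-5)² + 28*(-5))/(-5*(-2 - 5)))*(11*(10 - 4*1)) = ((½)*(-⅕)*(1 - 14*25 - 140)/(-7))*(11*(10 - 4)) = ((½)*(-⅕)*(-⅐)*(1 - 350 - 140))*(11*6) = ((½)*(-⅕)*(-⅐)*(-489))*66 = -489/70*66 = -16137/35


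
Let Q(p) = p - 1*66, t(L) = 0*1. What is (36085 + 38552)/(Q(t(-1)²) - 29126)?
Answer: -74637/29192 ≈ -2.5568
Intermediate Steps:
t(L) = 0
Q(p) = -66 + p (Q(p) = p - 66 = -66 + p)
(36085 + 38552)/(Q(t(-1)²) - 29126) = (36085 + 38552)/((-66 + 0²) - 29126) = 74637/((-66 + 0) - 29126) = 74637/(-66 - 29126) = 74637/(-29192) = 74637*(-1/29192) = -74637/29192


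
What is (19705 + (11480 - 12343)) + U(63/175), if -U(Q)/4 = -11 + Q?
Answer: 472114/25 ≈ 18885.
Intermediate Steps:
U(Q) = 44 - 4*Q (U(Q) = -4*(-11 + Q) = 44 - 4*Q)
(19705 + (11480 - 12343)) + U(63/175) = (19705 + (11480 - 12343)) + (44 - 252/175) = (19705 - 863) + (44 - 252/175) = 18842 + (44 - 4*9/25) = 18842 + (44 - 36/25) = 18842 + 1064/25 = 472114/25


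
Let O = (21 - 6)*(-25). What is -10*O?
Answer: 3750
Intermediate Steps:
O = -375 (O = 15*(-25) = -375)
-10*O = -10*(-375) = 3750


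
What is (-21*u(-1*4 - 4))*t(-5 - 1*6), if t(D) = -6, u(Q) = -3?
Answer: -378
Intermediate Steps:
(-21*u(-1*4 - 4))*t(-5 - 1*6) = -21*(-3)*(-6) = 63*(-6) = -378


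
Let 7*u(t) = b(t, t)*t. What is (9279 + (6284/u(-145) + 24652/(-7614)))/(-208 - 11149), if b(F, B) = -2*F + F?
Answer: -742284725359/909038981475 ≈ -0.81656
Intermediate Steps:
b(F, B) = -F
u(t) = -t**2/7 (u(t) = ((-t)*t)/7 = (-t**2)/7 = -t**2/7)
(9279 + (6284/u(-145) + 24652/(-7614)))/(-208 - 11149) = (9279 + (6284/((-1/7*(-145)**2)) + 24652/(-7614)))/(-208 - 11149) = (9279 + (6284/((-1/7*21025)) + 24652*(-1/7614)))/(-11357) = (9279 + (6284/(-21025/7) - 12326/3807))*(-1/11357) = (9279 + (6284*(-7/21025) - 12326/3807))*(-1/11357) = (9279 + (-43988/21025 - 12326/3807))*(-1/11357) = (9279 - 426616466/80042175)*(-1/11357) = (742284725359/80042175)*(-1/11357) = -742284725359/909038981475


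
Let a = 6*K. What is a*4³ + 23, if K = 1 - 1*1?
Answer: 23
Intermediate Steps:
K = 0 (K = 1 - 1 = 0)
a = 0 (a = 6*0 = 0)
a*4³ + 23 = 0*4³ + 23 = 0*64 + 23 = 0 + 23 = 23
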